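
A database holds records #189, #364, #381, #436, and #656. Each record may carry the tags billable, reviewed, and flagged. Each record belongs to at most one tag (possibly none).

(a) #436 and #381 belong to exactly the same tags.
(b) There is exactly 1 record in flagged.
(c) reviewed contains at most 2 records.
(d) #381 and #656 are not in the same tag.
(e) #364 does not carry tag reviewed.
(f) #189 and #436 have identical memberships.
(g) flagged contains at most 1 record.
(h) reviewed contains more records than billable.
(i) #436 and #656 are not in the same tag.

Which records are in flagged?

flagged = {#364}

From (e): #364 ∉ reviewed.
Suppose #189 ∈ flagged: no assignment then satisfies all the clues, so #189 ∉ flagged.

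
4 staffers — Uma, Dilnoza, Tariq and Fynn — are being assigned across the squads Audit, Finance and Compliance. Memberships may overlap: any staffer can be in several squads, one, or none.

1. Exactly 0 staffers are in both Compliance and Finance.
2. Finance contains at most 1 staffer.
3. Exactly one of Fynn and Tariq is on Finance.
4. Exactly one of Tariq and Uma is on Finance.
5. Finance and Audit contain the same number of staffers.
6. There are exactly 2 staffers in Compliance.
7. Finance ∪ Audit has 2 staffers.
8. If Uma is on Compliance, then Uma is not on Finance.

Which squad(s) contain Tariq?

Tariq: Finance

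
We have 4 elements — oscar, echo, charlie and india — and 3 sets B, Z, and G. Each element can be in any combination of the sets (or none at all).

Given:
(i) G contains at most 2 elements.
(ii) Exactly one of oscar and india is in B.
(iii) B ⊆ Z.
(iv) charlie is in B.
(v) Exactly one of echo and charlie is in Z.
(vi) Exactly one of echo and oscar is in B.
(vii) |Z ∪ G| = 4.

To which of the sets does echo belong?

echo: G

From (iv): charlie ∈ B.
(iii) with charlie ∈ B: charlie ∈ Z.
(v) (exactly one): echo ∉ Z.
(iii) contrapositive: echo ∉ B.
(vi) (exactly one): oscar ∈ B.
(ii) (exactly one): india ∉ B.
(iii) with oscar ∈ B: oscar ∈ Z.
Suppose echo ∉ G: no assignment then satisfies all the clues, so echo ∈ G.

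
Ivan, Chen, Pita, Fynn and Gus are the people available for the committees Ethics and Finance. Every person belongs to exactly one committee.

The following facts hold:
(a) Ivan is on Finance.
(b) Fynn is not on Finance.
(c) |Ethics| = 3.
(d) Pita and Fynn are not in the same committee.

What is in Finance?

From (a): Ivan ∈ Finance.
From (b): Fynn ∉ Finance.
Only one committee left: Fynn ∈ Ethics.
(d): Pita ∉ Ethics.
Only one committee left: Pita ∈ Finance.
(c): only 3 candidates remain for Ethics, so all are in.

Finance = {Ivan, Pita}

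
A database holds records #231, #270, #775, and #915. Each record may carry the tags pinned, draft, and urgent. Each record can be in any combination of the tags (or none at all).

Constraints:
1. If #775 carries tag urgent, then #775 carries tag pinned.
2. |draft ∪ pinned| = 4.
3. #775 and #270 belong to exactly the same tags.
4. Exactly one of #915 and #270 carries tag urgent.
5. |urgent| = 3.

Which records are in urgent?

urgent = {#231, #270, #775}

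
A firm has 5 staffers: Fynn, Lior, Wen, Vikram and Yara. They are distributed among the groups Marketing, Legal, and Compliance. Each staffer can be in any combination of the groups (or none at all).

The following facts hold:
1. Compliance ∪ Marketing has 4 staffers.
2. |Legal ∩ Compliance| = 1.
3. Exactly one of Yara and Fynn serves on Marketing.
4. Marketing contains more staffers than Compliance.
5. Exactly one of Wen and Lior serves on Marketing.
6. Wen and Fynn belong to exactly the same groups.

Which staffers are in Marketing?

Marketing = {Fynn, Vikram, Wen}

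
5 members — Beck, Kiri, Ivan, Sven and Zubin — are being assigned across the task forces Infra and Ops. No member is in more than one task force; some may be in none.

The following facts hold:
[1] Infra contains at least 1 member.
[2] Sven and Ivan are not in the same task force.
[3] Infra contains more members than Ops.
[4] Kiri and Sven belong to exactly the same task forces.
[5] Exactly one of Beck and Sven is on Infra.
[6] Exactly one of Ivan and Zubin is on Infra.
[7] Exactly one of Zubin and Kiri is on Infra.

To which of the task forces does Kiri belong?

Kiri: none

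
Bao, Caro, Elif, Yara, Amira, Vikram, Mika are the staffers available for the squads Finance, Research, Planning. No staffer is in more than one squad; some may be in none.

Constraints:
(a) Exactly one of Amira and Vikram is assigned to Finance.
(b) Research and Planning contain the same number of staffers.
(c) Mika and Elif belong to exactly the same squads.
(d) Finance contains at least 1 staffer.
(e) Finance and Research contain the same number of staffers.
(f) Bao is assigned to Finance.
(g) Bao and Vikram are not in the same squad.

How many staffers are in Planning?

2

From (f): Bao ∈ Finance.
(g): Vikram ∉ Finance.
(a) (exactly one): Amira ∈ Finance.
Suppose Caro ∈ Finance: no assignment then satisfies all the clues, so Caro ∉ Finance.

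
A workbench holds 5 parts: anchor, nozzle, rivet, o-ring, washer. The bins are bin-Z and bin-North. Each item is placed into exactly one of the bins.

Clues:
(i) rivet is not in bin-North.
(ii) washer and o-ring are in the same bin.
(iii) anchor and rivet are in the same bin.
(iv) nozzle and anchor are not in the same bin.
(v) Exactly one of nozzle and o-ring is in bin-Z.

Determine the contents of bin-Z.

bin-Z = {anchor, o-ring, rivet, washer}

From (i): rivet ∉ bin-North.
(iii): anchor matches rivet: anchor ∉ bin-North.
Only one bin left: anchor ∈ bin-Z.
Only one bin left: rivet ∈ bin-Z.
(iv): nozzle ∉ bin-Z.
(v) (exactly one): o-ring ∈ bin-Z.
Only one bin left: nozzle ∈ bin-North.
(ii): washer matches o-ring: washer ∈ bin-Z.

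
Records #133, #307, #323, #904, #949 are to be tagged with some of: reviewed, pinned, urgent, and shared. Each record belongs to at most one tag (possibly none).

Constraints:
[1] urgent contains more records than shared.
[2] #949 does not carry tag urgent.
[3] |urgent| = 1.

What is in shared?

shared = {}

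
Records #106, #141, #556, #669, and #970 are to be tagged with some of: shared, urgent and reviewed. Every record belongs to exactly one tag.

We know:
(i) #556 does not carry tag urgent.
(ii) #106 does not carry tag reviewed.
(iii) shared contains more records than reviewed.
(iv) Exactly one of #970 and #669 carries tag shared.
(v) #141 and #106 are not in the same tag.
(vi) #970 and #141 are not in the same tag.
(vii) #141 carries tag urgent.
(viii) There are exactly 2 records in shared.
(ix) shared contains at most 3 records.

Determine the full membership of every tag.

shared = {#106, #970}; urgent = {#141, #669}; reviewed = {#556}

From (i): #556 ∉ urgent.
From (ii): #106 ∉ reviewed.
From (vii): #141 ∈ urgent.
(v): #106 ∉ urgent.
(vi): #970 ∉ urgent.
Only one tag left: #106 ∈ shared.
Suppose #556 ∈ shared: no assignment then satisfies all the clues, so #556 ∉ shared.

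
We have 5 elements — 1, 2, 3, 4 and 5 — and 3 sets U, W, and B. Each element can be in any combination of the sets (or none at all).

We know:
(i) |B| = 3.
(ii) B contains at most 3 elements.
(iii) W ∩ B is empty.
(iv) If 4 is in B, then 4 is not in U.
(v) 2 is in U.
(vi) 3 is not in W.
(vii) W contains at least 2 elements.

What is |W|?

2

From (v): 2 ∈ U.
From (vi): 3 ∉ W.
Suppose 3 ∉ B: no assignment then satisfies all the clues, so 3 ∈ B.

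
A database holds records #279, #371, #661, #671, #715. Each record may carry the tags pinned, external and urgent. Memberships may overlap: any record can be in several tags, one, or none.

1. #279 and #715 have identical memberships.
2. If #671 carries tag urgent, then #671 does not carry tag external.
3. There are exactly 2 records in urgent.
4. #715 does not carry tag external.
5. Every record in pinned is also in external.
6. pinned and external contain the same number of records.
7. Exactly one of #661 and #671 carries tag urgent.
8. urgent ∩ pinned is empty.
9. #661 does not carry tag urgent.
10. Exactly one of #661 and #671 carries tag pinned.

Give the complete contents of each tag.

From (4): #715 ∉ external.
From (9): #661 ∉ urgent.
(1): #279 matches #715: #279 ∉ external.
(5) contrapositive: #279 ∉ pinned.
(5) contrapositive: #715 ∉ pinned.
(7) (exactly one): #671 ∈ urgent.
(8) (disjoint): #671 ∉ pinned.
(10) (exactly one): #661 ∈ pinned.
(2): #671 ∉ external.
(5) with #661 ∈ pinned: #661 ∈ external.
Suppose #279 ∈ urgent: no assignment then satisfies all the clues, so #279 ∉ urgent.

pinned = {#661}; external = {#661}; urgent = {#371, #671}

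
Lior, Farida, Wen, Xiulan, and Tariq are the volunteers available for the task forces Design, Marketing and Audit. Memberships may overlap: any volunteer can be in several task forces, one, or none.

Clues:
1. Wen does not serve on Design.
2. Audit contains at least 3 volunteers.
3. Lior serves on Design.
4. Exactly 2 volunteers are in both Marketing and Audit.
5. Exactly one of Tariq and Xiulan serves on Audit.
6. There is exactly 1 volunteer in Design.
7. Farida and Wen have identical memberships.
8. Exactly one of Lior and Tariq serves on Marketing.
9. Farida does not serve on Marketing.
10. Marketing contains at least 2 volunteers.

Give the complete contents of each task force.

Design = {Lior}; Marketing = {Lior, Xiulan}; Audit = {Farida, Lior, Wen, Xiulan}

From (1): Wen ∉ Design.
From (3): Lior ∈ Design.
From (9): Farida ∉ Marketing.
(6): Design already has 1, so the rest are out.
(7): Wen matches Farida: Wen ∉ Marketing.
Suppose Lior ∉ Marketing: no assignment then satisfies all the clues, so Lior ∈ Marketing.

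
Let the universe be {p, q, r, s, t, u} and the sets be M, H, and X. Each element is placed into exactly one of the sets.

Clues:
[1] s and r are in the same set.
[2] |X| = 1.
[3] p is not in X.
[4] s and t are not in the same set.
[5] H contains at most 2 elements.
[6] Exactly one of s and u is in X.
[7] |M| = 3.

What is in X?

From (3): p ∉ X.
Suppose q ∈ X: no assignment then satisfies all the clues, so q ∉ X.

X = {u}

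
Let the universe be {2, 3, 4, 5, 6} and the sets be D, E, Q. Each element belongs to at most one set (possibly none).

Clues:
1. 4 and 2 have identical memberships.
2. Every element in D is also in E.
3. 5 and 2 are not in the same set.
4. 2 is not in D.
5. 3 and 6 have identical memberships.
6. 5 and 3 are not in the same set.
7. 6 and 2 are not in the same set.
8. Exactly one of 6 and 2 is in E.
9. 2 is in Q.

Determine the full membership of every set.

From (4): 2 ∉ D.
From (9): 2 ∈ Q.
(1): 4 matches 2: 4 ∉ D.
(1): 4 matches 2: 4 ∉ E.
(1): 4 matches 2: 4 ∈ Q.
(3): 5 ∉ Q.
(7): 6 ∉ Q.
(8) (exactly one): 6 ∈ E.
(5): 3 matches 6: 3 ∉ D.
(5): 3 matches 6: 3 ∈ E.
(6): 5 ∉ E.
(2) contrapositive: 5 ∉ D.

D = {}; E = {3, 6}; Q = {2, 4}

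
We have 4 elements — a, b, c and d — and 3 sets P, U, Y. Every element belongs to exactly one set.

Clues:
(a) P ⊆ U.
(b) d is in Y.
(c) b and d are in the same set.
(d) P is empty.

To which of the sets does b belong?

b: Y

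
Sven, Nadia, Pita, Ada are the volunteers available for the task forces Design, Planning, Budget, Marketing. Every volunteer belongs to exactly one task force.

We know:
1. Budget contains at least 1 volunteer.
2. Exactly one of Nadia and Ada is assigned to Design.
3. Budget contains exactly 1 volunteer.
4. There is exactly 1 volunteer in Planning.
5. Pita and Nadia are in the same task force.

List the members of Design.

Design = {Nadia, Pita}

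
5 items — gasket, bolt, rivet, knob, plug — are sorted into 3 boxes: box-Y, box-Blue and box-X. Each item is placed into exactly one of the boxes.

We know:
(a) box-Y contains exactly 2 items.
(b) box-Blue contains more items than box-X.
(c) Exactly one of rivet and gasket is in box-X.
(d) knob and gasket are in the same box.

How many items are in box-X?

1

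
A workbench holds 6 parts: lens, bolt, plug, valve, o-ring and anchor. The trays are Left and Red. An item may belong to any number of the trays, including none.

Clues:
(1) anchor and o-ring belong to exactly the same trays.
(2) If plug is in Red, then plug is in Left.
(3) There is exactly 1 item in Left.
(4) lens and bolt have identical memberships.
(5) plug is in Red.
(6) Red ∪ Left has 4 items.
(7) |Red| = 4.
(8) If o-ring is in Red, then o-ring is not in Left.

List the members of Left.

From (5): plug ∈ Red.
(2): plug ∈ Left.
(3): Left already has 1, so the rest are out.

Left = {plug}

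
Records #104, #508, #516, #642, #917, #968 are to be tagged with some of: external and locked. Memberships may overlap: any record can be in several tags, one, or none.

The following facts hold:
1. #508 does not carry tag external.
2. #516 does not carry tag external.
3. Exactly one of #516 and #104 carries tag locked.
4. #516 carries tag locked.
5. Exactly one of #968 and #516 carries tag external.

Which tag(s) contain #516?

From (1): #508 ∉ external.
From (2): #516 ∉ external.
From (4): #516 ∈ locked.
(3) (exactly one): #104 ∉ locked.
(5) (exactly one): #968 ∈ external.

#516: locked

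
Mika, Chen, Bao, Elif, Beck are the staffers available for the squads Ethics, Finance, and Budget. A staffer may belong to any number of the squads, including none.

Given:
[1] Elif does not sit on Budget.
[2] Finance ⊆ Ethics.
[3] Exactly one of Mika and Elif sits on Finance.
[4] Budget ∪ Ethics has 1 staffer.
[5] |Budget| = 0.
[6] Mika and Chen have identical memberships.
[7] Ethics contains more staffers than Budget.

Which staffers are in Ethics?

Ethics = {Elif}

From (1): Elif ∉ Budget.
(5): Budget already has 0, so the rest are out.
Suppose Mika ∈ Ethics: no assignment then satisfies all the clues, so Mika ∉ Ethics.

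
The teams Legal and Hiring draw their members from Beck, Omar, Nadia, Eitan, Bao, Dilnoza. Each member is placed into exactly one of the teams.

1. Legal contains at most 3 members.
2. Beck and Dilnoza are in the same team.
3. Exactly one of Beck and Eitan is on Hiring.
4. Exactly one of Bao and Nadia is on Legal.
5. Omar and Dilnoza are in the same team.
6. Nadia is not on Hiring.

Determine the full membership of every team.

From (6): Nadia ∉ Hiring.
Only one team left: Nadia ∈ Legal.
(4) (exactly one): Bao ∉ Legal.
Only one team left: Bao ∈ Hiring.
Suppose Beck ∈ Legal: no assignment then satisfies all the clues, so Beck ∉ Legal.

Legal = {Eitan, Nadia}; Hiring = {Bao, Beck, Dilnoza, Omar}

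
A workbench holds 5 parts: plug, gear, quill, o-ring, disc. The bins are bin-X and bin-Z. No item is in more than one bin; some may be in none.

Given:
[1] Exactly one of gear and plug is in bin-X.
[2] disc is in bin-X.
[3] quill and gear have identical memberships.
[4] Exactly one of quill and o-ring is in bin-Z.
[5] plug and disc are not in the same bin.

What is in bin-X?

From (2): disc ∈ bin-X.
(5): plug ∉ bin-X.
(1) (exactly one): gear ∈ bin-X.
(3): quill matches gear: quill ∈ bin-X.
(4) (exactly one): o-ring ∈ bin-Z.

bin-X = {disc, gear, quill}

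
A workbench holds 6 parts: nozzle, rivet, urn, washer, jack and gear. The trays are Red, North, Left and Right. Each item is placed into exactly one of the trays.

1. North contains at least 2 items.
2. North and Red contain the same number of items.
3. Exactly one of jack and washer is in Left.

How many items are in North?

2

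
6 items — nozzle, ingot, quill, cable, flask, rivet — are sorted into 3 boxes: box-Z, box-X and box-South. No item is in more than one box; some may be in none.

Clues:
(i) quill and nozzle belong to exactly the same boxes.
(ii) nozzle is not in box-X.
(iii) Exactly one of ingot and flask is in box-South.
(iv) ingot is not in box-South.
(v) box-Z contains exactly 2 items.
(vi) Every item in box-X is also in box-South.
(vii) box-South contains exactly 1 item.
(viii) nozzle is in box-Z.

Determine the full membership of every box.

box-Z = {nozzle, quill}; box-X = {}; box-South = {flask}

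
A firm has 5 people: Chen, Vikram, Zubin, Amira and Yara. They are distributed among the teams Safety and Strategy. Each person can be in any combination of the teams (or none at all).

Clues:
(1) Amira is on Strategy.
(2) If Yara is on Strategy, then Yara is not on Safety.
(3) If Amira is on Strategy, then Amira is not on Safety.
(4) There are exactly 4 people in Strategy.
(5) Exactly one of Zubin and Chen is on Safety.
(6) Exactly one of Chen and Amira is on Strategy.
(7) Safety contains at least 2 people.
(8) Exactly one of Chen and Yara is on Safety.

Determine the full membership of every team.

From (1): Amira ∈ Strategy.
(3): Amira ∉ Safety.
(6) (exactly one): Chen ∉ Strategy.
(4): only 4 candidates remain for Strategy, so all are in.
(2): Yara ∉ Safety.
(8) (exactly one): Chen ∈ Safety.
(5) (exactly one): Zubin ∉ Safety.
(7): only 2 candidates remain for Safety, so all are in.

Safety = {Chen, Vikram}; Strategy = {Amira, Vikram, Yara, Zubin}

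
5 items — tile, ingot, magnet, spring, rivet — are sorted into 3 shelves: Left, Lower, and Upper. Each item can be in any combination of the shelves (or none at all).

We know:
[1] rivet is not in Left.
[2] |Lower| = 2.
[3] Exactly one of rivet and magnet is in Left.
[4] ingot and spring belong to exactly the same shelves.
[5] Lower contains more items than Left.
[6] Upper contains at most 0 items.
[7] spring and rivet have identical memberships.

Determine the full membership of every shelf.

Left = {magnet}; Lower = {magnet, tile}; Upper = {}

From (1): rivet ∉ Left.
(3) (exactly one): magnet ∈ Left.
(6): Upper already has 0, so the rest are out.
(7): spring matches rivet: spring ∉ Left.
(4): ingot matches spring: ingot ∉ Left.
Suppose tile ∈ Left: no assignment then satisfies all the clues, so tile ∉ Left.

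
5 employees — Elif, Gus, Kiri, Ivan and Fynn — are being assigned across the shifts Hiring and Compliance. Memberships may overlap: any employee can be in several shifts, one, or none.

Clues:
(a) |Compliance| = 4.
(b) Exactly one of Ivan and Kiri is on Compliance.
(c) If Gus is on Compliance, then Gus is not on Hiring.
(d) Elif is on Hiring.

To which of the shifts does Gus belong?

Gus: Compliance

From (d): Elif ∈ Hiring.
Suppose Gus ∈ Hiring: no assignment then satisfies all the clues, so Gus ∉ Hiring.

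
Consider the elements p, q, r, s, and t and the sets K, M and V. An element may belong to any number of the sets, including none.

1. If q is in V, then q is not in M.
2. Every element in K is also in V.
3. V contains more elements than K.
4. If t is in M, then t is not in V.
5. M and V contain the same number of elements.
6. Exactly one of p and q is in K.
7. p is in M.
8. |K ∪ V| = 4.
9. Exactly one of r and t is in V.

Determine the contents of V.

V = {p, q, r, s}

From (7): p ∈ M.
Suppose p ∉ V: no assignment then satisfies all the clues, so p ∈ V.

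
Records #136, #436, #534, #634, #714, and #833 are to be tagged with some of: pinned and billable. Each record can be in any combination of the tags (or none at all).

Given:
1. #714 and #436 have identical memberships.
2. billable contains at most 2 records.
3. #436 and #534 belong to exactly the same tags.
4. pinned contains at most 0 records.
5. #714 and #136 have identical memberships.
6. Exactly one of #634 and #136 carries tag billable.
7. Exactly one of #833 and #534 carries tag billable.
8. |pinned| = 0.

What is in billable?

(4): pinned already has 0, so the rest are out.
Suppose #136 ∈ billable: no assignment then satisfies all the clues, so #136 ∉ billable.

billable = {#634, #833}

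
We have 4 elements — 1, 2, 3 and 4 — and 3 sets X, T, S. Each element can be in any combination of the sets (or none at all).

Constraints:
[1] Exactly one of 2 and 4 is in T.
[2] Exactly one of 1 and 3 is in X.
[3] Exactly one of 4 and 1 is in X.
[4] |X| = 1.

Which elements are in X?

X = {1}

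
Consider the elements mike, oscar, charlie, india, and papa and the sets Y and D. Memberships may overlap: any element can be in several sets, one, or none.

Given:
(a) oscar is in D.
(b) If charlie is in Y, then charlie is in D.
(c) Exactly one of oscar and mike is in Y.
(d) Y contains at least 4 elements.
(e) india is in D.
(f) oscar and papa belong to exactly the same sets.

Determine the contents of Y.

Y = {charlie, india, oscar, papa}

From (a): oscar ∈ D.
From (e): india ∈ D.
(f): papa matches oscar: papa ∈ D.
Suppose mike ∈ Y: no assignment then satisfies all the clues, so mike ∉ Y.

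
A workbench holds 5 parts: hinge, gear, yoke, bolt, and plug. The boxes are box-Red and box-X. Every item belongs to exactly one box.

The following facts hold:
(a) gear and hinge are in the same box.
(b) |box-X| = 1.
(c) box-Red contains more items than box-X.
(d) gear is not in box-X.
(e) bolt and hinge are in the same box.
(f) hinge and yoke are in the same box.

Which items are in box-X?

From (d): gear ∉ box-X.
(a): hinge matches gear: hinge ∉ box-X.
(e): bolt matches hinge: bolt ∉ box-X.
(f): yoke matches hinge: yoke ∉ box-X.
Only one box left: hinge ∈ box-Red.
Only one box left: gear ∈ box-Red.
Only one box left: yoke ∈ box-Red.
Only one box left: bolt ∈ box-Red.
(b): only 1 candidates remain for box-X, so all are in.

box-X = {plug}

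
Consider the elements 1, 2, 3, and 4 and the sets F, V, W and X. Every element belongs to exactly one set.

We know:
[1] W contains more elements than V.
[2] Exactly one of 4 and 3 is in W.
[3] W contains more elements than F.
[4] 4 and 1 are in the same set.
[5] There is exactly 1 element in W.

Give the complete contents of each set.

F = {}; V = {}; W = {3}; X = {1, 2, 4}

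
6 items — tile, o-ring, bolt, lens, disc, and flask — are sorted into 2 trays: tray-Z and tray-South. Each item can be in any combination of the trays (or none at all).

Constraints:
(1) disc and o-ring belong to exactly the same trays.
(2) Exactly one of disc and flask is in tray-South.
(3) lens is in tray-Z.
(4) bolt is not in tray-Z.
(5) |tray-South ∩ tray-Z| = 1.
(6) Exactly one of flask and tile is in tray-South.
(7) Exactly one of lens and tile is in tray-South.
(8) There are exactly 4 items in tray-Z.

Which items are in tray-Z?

tray-Z = {disc, lens, o-ring, tile}

From (3): lens ∈ tray-Z.
From (4): bolt ∉ tray-Z.
Suppose tile ∉ tray-Z: no assignment then satisfies all the clues, so tile ∈ tray-Z.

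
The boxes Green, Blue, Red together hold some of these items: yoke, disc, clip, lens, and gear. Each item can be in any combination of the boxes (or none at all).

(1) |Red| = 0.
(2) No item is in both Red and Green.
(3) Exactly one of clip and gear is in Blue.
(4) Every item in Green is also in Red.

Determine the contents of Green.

Green = {}

(1): Red already has 0, so the rest are out.
(4) contrapositive: yoke ∉ Green.
(4) contrapositive: disc ∉ Green.
(4) contrapositive: clip ∉ Green.
(4) contrapositive: lens ∉ Green.
(4) contrapositive: gear ∉ Green.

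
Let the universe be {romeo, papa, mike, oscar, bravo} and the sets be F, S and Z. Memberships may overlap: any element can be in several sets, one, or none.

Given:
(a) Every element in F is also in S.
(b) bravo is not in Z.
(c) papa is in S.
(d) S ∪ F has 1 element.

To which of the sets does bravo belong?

bravo: none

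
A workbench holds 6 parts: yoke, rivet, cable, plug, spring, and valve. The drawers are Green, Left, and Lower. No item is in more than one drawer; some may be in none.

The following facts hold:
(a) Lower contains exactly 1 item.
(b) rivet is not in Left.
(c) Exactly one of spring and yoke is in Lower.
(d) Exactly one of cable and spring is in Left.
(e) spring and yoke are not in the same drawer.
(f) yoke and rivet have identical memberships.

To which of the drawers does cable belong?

cable: Left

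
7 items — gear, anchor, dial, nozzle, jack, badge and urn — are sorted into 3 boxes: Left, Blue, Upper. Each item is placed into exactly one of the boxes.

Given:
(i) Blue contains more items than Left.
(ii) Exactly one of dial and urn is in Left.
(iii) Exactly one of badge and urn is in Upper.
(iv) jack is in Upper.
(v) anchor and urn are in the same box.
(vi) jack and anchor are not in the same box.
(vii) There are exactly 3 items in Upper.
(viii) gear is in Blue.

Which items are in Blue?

Blue = {anchor, gear, urn}

From (iv): jack ∈ Upper.
From (viii): gear ∈ Blue.
(vi): anchor ∉ Upper.
(v): urn matches anchor: urn ∉ Upper.
(iii) (exactly one): badge ∈ Upper.
Suppose anchor ∉ Blue: no assignment then satisfies all the clues, so anchor ∈ Blue.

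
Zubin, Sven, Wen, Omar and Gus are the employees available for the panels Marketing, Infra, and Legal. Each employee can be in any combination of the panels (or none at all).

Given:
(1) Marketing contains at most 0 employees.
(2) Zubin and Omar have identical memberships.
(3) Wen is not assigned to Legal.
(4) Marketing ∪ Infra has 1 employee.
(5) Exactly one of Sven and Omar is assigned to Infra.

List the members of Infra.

Infra = {Sven}

From (3): Wen ∉ Legal.
(1): Marketing already has 0, so the rest are out.
Suppose Zubin ∈ Infra: no assignment then satisfies all the clues, so Zubin ∉ Infra.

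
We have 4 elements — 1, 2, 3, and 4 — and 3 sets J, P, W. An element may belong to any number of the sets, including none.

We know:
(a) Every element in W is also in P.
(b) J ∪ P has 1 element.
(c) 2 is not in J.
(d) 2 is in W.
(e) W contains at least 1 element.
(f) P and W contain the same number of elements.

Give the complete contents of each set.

J = {}; P = {2}; W = {2}

From (c): 2 ∉ J.
From (d): 2 ∈ W.
(a) with 2 ∈ W: 2 ∈ P.
Suppose 1 ∈ J: no assignment then satisfies all the clues, so 1 ∉ J.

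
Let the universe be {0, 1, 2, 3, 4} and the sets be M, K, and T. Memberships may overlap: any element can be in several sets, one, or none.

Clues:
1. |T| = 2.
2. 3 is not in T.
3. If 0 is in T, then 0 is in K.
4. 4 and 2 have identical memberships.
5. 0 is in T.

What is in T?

T = {0, 1}

From (2): 3 ∉ T.
From (5): 0 ∈ T.
(3): 0 ∈ K.
Suppose 1 ∉ T: no assignment then satisfies all the clues, so 1 ∈ T.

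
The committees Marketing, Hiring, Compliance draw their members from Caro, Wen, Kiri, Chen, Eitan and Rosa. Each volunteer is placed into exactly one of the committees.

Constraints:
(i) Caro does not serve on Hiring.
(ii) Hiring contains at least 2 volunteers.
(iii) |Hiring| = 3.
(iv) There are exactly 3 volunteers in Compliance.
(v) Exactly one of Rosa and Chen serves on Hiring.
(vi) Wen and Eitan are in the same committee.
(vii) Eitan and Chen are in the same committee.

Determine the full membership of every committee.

Marketing = {}; Hiring = {Chen, Eitan, Wen}; Compliance = {Caro, Kiri, Rosa}

From (i): Caro ∉ Hiring.
Suppose Caro ∈ Marketing: no assignment then satisfies all the clues, so Caro ∉ Marketing.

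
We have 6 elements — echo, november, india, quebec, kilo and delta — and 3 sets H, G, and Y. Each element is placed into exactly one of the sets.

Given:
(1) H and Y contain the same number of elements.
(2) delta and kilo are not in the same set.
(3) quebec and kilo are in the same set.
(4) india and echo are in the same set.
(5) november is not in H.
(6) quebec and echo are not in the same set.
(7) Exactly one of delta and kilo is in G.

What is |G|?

2

From (5): november ∉ H.
Suppose echo ∈ G: no assignment then satisfies all the clues, so echo ∉ G.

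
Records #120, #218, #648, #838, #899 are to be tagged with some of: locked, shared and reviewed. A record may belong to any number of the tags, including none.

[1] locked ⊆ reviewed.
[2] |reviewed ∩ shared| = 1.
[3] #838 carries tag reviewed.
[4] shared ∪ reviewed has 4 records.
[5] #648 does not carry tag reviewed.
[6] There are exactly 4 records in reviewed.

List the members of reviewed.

reviewed = {#120, #218, #838, #899}

From (3): #838 ∈ reviewed.
From (5): #648 ∉ reviewed.
(1) contrapositive: #648 ∉ locked.
(6): only 4 candidates remain for reviewed, so all are in.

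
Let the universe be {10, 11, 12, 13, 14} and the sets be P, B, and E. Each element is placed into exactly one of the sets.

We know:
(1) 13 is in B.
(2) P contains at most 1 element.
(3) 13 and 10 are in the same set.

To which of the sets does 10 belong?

10: B

From (1): 13 ∈ B.
(3): 10 matches 13: 10 ∉ P.
(3): 10 matches 13: 10 ∈ B.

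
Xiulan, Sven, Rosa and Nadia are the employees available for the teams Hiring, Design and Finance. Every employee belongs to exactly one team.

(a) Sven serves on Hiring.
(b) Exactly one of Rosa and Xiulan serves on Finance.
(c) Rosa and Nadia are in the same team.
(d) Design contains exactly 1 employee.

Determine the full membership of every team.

From (a): Sven ∈ Hiring.
Suppose Xiulan ∈ Hiring: no assignment then satisfies all the clues, so Xiulan ∉ Hiring.

Hiring = {Sven}; Design = {Xiulan}; Finance = {Nadia, Rosa}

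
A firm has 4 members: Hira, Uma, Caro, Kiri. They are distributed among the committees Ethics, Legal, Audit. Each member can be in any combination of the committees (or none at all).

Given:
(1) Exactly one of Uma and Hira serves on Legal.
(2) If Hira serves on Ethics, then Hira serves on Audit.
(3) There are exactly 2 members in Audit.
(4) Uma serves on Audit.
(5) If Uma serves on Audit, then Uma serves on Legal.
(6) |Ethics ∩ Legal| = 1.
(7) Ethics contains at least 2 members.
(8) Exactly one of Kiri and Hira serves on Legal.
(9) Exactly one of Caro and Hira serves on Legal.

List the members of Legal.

From (4): Uma ∈ Audit.
(5): Uma ∈ Legal.
(1) (exactly one): Hira ∉ Legal.
(8) (exactly one): Kiri ∈ Legal.
(9) (exactly one): Caro ∈ Legal.

Legal = {Caro, Kiri, Uma}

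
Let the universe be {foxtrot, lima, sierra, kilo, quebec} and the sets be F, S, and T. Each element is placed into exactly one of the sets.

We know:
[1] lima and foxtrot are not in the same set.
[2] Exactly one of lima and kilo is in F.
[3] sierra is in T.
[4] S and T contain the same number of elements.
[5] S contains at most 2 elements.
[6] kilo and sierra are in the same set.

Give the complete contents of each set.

From (3): sierra ∈ T.
(6): kilo matches sierra: kilo ∉ F.
(6): kilo matches sierra: kilo ∉ S.
(6): kilo matches sierra: kilo ∈ T.
(2) (exactly one): lima ∈ F.
(1): foxtrot ∉ F.
Suppose foxtrot ∉ S: no assignment then satisfies all the clues, so foxtrot ∈ S.

F = {lima}; S = {foxtrot, quebec}; T = {kilo, sierra}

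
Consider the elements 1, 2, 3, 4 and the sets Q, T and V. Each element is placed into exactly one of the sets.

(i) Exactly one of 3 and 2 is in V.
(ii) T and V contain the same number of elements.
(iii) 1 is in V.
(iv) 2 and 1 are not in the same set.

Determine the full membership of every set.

Q = {}; T = {2, 4}; V = {1, 3}

From (iii): 1 ∈ V.
(iv): 2 ∉ V.
(i) (exactly one): 3 ∈ V.
Suppose 2 ∈ Q: no assignment then satisfies all the clues, so 2 ∉ Q.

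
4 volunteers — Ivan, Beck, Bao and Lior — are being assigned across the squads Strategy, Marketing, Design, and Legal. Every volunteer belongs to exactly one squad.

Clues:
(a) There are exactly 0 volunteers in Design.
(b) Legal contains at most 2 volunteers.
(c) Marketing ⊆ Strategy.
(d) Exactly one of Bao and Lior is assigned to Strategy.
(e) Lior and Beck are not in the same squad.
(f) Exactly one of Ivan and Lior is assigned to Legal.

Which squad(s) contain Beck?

Beck: Strategy

(a): Design already has 0, so the rest are out.
Suppose Beck ∉ Strategy: no assignment then satisfies all the clues, so Beck ∈ Strategy.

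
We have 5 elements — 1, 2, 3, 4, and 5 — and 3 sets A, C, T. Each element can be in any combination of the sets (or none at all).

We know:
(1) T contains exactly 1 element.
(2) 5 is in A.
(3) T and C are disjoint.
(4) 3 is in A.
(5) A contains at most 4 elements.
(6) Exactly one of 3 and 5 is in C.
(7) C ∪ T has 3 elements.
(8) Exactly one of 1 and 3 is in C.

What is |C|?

From (2): 5 ∈ A.
From (4): 3 ∈ A.

2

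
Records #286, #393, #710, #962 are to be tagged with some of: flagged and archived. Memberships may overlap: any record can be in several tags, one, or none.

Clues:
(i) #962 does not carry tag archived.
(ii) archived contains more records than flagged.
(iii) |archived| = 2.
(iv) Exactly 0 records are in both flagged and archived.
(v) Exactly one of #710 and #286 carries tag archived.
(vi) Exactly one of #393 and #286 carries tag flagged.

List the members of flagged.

flagged = {#286}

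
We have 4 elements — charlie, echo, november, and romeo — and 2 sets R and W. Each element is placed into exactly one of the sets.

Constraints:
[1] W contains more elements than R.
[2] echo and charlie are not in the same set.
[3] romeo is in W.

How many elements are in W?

3

From (3): romeo ∈ W.
Suppose november ∈ R: no assignment then satisfies all the clues, so november ∉ R.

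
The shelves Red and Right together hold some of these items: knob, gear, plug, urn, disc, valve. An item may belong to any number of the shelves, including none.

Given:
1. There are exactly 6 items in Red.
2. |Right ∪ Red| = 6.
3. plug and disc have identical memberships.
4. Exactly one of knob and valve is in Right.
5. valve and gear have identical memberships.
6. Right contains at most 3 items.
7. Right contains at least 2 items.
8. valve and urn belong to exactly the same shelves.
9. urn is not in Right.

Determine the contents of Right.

Right = {disc, knob, plug}

From (9): urn ∉ Right.
(1): only 6 candidates remain for Red, so all are in.
(8): valve matches urn: valve ∉ Right.
(4) (exactly one): knob ∈ Right.
(5): gear matches valve: gear ∉ Right.
Suppose plug ∉ Right: no assignment then satisfies all the clues, so plug ∈ Right.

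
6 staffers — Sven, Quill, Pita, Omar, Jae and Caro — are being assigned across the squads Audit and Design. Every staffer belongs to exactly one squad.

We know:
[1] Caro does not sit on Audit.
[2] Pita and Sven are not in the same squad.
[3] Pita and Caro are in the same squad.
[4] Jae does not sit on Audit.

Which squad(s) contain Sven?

Sven: Audit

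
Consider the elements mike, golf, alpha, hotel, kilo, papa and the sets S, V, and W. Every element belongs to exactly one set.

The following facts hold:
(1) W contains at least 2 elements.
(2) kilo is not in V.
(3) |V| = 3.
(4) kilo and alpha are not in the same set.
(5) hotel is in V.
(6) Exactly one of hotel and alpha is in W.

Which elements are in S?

S = {kilo}

From (2): kilo ∉ V.
From (5): hotel ∈ V.
(6) (exactly one): alpha ∈ W.
(4): kilo ∉ W.
Only one set left: kilo ∈ S.
Suppose mike ∈ S: no assignment then satisfies all the clues, so mike ∉ S.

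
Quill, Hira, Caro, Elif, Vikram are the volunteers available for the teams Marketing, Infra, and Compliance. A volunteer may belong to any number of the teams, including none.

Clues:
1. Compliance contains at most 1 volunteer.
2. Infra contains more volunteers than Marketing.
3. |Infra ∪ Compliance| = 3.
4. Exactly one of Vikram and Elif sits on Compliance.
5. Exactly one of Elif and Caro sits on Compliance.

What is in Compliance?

Compliance = {Elif}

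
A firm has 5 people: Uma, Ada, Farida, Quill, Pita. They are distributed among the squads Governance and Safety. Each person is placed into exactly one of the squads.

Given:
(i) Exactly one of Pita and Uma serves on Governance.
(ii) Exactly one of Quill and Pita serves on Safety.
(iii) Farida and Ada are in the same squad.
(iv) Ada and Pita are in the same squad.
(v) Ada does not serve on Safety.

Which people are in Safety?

Safety = {Quill, Uma}

From (v): Ada ∉ Safety.
(iii): Farida matches Ada: Farida ∉ Safety.
(iv): Pita matches Ada: Pita ∉ Safety.
Only one squad left: Ada ∈ Governance.
Only one squad left: Farida ∈ Governance.
Only one squad left: Pita ∈ Governance.
(i) (exactly one): Uma ∉ Governance.
(ii) (exactly one): Quill ∈ Safety.
Only one squad left: Uma ∈ Safety.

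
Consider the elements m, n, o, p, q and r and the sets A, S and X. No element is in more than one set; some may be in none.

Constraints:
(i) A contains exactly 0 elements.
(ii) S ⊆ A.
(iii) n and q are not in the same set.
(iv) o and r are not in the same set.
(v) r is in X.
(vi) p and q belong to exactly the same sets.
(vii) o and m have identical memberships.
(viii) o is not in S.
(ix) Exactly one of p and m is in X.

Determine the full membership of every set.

A = {}; S = {}; X = {p, q, r}

From (v): r ∈ X.
From (viii): o ∉ S.
(i): A already has 0, so the rest are out.
(ii) contrapositive: m ∉ S.
(ii) contrapositive: n ∉ S.
(ii) contrapositive: p ∉ S.
(ii) contrapositive: q ∉ S.
(iv): o ∉ X.
(vii): m matches o: m ∉ X.
(ix) (exactly one): p ∈ X.
(vi): q matches p: q ∈ X.
(iii): n ∉ X.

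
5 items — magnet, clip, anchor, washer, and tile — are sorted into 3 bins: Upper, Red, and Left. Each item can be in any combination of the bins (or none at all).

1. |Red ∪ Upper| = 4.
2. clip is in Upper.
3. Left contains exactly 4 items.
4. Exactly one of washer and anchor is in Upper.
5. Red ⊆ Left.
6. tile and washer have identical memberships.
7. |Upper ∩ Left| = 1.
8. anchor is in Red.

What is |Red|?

3

From (2): clip ∈ Upper.
From (8): anchor ∈ Red.
(5) with anchor ∈ Red: anchor ∈ Left.
Suppose magnet ∈ Upper: no assignment then satisfies all the clues, so magnet ∉ Upper.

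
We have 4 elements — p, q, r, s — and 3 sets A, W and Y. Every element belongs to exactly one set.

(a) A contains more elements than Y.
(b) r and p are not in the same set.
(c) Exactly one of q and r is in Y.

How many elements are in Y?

1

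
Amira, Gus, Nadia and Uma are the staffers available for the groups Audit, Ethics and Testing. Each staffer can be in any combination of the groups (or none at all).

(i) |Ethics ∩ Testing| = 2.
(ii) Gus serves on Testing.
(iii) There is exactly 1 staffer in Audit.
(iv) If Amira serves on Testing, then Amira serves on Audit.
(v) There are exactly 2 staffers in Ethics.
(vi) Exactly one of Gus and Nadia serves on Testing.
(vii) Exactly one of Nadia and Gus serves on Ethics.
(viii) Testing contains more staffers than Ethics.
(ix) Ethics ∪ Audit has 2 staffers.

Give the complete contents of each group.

Audit = {Amira}; Ethics = {Amira, Gus}; Testing = {Amira, Gus, Uma}

From (ii): Gus ∈ Testing.
(vi) (exactly one): Nadia ∉ Testing.
Suppose Amira ∉ Audit: no assignment then satisfies all the clues, so Amira ∈ Audit.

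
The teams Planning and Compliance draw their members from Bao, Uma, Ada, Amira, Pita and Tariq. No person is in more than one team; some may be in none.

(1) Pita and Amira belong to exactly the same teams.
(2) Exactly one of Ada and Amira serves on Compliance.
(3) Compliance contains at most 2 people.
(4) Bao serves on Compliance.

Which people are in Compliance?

Compliance = {Ada, Bao}

From (4): Bao ∈ Compliance.
Suppose Uma ∈ Compliance: no assignment then satisfies all the clues, so Uma ∉ Compliance.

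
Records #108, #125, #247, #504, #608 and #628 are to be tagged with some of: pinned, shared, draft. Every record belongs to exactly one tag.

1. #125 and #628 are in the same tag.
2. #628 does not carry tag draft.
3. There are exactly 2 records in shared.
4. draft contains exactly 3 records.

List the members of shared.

shared = {#125, #628}

From (2): #628 ∉ draft.
(1): #125 matches #628: #125 ∉ draft.
Suppose #108 ∈ shared: no assignment then satisfies all the clues, so #108 ∉ shared.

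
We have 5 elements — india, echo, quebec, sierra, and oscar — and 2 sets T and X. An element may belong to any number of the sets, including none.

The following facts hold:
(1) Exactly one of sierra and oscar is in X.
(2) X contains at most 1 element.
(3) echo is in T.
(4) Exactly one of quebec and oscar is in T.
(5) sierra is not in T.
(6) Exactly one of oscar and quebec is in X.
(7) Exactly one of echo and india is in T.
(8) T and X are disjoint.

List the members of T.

T = {echo, quebec}

From (3): echo ∈ T.
From (5): sierra ∉ T.
(7) (exactly one): india ∉ T.
(8) (disjoint): echo ∉ X.
Suppose quebec ∉ T: no assignment then satisfies all the clues, so quebec ∈ T.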